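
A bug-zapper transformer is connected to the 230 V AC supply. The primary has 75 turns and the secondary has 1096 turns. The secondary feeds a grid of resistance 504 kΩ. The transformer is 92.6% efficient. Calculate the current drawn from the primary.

V_s = 230 × 1096/75 = 3361.1 V.
I_s = V_s/R = 3361.1/504000 = 0.0066688 A.
P_out = V_s I_s = 3361.1 × 0.0066688 = 22.414 W.
P_in = P_out/η = 22.414/0.926 = 24.205 W.
I_p = P_in/V_p = 24.205/230 = 0.105 A.

I_p ≈ 0.105 A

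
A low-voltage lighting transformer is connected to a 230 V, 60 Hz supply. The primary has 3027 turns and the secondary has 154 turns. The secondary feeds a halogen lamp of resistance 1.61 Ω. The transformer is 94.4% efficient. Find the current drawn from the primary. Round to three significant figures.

I_p ≈ 0.392 A

V_s = 230 × 154/3027 = 11.701 V.
I_s = V_s/R = 11.701/1.61 = 7.2679 A.
P_out = V_s I_s = 11.701 × 7.2679 = 85.045 W.
P_in = P_out/η = 85.045/0.944 = 90.090 W.
I_p = P_in/V_p = 90.090/230 = 0.392 A.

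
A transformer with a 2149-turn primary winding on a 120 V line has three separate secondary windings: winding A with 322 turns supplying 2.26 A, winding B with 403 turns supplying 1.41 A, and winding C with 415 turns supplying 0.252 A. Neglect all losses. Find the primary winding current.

I_p ≈ 0.652 A

V_A = 120 × 322/2149 = 17.980 V; V_B = 120 × 403/2149 = 22.503 V; V_C = 120 × 415/2149 = 23.174 V.
P_out = V_A I_A + V_B I_B + V_C I_C = 17.980×2.26 + 22.503×1.41 + 23.174×0.252 = 40.636 + 31.730 + 5.8397 = 78.205 W.
Ideal ⇒ P_in = P_out, so I_p = P_out/V_p = 78.205/120 = 0.652 A.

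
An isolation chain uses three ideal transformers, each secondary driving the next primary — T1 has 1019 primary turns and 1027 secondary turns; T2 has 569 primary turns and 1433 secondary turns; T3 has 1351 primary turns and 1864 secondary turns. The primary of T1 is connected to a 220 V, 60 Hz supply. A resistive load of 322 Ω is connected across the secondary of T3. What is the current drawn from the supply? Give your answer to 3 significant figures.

I_supply ≈ 8.38 A

After T1: V = 220.00 × 1027/1019 = 221.73 V.
After T2: V = 221.73 × 1433/569 = 558.41 V.
After T3: V = 558.41 × 1864/1351 = 770.45 V.
I_load = 770.45/322 = 2.3927 A, so P_out = 770.45 × 2.3927 = 1843.4 W.
All ideal ⇒ P_in = P_out, so I_supply = 1843.4/220 = 8.38 A.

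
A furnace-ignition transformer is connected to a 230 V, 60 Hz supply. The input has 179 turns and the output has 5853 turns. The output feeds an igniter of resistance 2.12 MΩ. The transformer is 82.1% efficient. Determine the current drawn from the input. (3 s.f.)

I_in ≈ 0.141 A

V_out = 230 × 5853/179 = 7520.6 V.
I_out = V_out/R = 7520.6/(2.12×10^6) = 0.0035475 A.
P_out = V_out I_out = 7520.6 × 0.0035475 = 26.679 W.
P_in = P_out/η = 26.679/0.821 = 32.496 W.
I_in = P_in/V_in = 32.496/230 = 0.141 A.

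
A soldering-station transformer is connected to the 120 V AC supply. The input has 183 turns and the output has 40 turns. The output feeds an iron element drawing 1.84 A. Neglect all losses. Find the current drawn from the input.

I_in ≈ 0.402 A

For an ideal transformer I_in N_in = I_out N_out, so I_in = 1.84 × 40/183 = 0.402 A.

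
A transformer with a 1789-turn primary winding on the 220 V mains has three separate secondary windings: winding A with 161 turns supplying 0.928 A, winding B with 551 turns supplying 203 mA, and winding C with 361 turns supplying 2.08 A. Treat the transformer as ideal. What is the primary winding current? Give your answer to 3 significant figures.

I_p ≈ 0.566 A

V_A = 220 × 161/1789 = 19.799 V; V_B = 220 × 551/1789 = 67.759 V; V_C = 220 × 361/1789 = 44.394 V.
P_out = V_A I_A + V_B I_B + V_C I_C = 19.799×0.928 + 67.759×0.203 + 44.394×2.08 = 18.373 + 13.755 + 92.339 = 124.47 W.
Ideal ⇒ P_in = P_out, so I_p = P_out/V_p = 124.47/220 = 0.566 A.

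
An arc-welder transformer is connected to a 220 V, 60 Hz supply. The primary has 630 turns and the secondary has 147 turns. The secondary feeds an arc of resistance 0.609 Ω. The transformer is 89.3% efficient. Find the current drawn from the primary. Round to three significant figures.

V_s = 220 × 147/630 = 51.333 V.
I_s = V_s/R = 51.333/0.609 = 84.291 A.
P_out = V_s I_s = 51.333 × 84.291 = 4326.9 W.
P_in = P_out/η = 4326.9/0.893 = 4845.4 W.
I_p = P_in/V_p = 4845.4/220 = 22.0 A.

I_p ≈ 22.0 A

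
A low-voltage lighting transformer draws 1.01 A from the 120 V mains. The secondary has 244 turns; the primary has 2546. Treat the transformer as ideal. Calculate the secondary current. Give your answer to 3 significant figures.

I_s ≈ 10.5 A

I_s/I_p = N_p/N_s, so I_s = 1.01 × 2546/244 = 10.5 A.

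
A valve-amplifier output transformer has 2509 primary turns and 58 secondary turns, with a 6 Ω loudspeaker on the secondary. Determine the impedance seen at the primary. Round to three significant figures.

Z_p = (N_p/N_s)² × Z_s = (2509/58)² × 6 = 11200 Ω.

Z_p ≈ 11200 Ω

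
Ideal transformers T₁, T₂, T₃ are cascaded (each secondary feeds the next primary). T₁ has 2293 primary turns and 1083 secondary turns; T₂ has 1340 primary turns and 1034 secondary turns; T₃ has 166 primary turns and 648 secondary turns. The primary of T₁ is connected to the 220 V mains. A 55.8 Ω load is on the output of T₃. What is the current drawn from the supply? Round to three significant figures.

I_supply ≈ 7.98 A

Secondary of T₁: V = 220.00 × 1083/2293 = 103.91 V.
Secondary of T₂: V = 103.91 × 1034/1340 = 80.179 V.
Secondary of T₃: V = 80.179 × 648/166 = 312.99 V.
I_load = 312.99/55.8 = 5.6091 A, so P_out = 312.99 × 5.6091 = 1755.6 W.
All ideal ⇒ P_in = P_out, so I_supply = 1755.6/220 = 7.98 A.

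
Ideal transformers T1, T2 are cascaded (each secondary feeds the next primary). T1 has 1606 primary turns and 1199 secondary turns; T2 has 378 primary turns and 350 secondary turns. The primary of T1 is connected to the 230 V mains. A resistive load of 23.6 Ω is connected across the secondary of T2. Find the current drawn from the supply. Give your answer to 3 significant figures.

I_supply ≈ 4.66 A

Secondary of T1: V = 230.00 × 1199/1606 = 171.71 V.
Secondary of T2: V = 171.71 × 350/378 = 158.99 V.
I_load = 158.99/23.6 = 6.7370 A, so P_out = 158.99 × 6.7370 = 1071.1 W.
All ideal ⇒ P_in = P_out, so I_supply = 1071.1/230 = 4.66 A.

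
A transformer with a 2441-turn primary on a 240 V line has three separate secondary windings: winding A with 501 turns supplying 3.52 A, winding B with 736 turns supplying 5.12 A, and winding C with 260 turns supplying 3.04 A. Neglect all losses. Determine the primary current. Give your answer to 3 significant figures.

V_A = 240 × 501/2441 = 49.259 V; V_B = 240 × 736/2441 = 72.364 V; V_C = 240 × 260/2441 = 25.563 V.
P_out = V_A I_A + V_B I_B + V_C I_C = 49.259×3.52 + 72.364×5.12 + 25.563×3.04 = 173.39 + 370.50 + 77.712 = 621.60 W.
Ideal ⇒ P_in = P_out, so I_p = P_out/V_p = 621.60/240 = 2.59 A.

I_p ≈ 2.59 A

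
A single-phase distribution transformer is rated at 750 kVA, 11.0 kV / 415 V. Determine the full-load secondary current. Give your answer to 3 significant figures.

I_s = S/V_s = 750000/415 = 1810 A.

I_s ≈ 1810 A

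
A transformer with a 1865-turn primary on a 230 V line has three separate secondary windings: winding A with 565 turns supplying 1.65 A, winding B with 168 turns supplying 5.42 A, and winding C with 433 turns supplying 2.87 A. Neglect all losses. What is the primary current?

I_p ≈ 1.65 A

V_A = 230 × 565/1865 = 69.678 V; V_B = 230 × 168/1865 = 20.718 V; V_C = 230 × 433/1865 = 53.399 V.
P_out = V_A I_A + V_B I_B + V_C I_C = 69.678×1.65 + 20.718×5.42 + 53.399×2.87 = 114.97 + 112.29 + 153.26 = 380.52 W.
Ideal ⇒ P_in = P_out, so I_p = P_out/V_p = 380.52/230 = 1.65 A.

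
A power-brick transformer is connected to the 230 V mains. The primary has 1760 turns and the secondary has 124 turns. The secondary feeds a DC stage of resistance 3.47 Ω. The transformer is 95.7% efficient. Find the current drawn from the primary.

V_s = 230 × 124/1760 = 16.205 V.
I_s = V_s/R = 16.205/3.47 = 4.6699 A.
P_out = V_s I_s = 16.205 × 4.6699 = 75.674 W.
P_in = P_out/η = 75.674/0.957 = 79.074 W.
I_p = P_in/V_p = 79.074/230 = 0.344 A.

I_p ≈ 0.344 A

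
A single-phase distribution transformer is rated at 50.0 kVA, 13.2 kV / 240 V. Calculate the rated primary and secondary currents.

I_p = S/V_p = 50000/13200 = 3.79 A.
I_s = S/V_s = 50000/240 = 208 A.

I_p ≈ 3.79 A, I_s ≈ 208 A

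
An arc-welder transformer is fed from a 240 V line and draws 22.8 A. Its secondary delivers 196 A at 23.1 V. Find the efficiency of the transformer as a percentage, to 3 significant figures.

P_in = 240 × 22.8 = 5472.00 W.
P_out = 23.1 × 196 = 4527.60 W.
η = P_out/P_in = 4527.60/5472.00 = 0.827.

η ≈ 82.7%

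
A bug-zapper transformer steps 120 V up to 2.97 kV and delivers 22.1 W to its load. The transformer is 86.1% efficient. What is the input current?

P_in = P_out/η = 22.1/0.861 = 25.668 W.
I_in = P_in/V_in = 25.668/120 = 0.214 A.

I_in ≈ 0.214 A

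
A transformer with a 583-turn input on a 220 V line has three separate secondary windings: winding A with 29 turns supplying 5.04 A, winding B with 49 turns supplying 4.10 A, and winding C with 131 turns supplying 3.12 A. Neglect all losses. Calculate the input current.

V_A = 220 × 29/583 = 10.943 V; V_B = 220 × 49/583 = 18.491 V; V_C = 220 × 131/583 = 49.434 V.
P_out = V_A I_A + V_B I_B + V_C I_C = 10.943×5.04 + 18.491×4.10 + 49.434×3.12 = 55.155 + 75.811 + 154.23 = 285.20 W.
Ideal ⇒ P_in = P_out, so I_in = P_out/V_in = 285.20/220 = 1.30 A.

I_in ≈ 1.30 A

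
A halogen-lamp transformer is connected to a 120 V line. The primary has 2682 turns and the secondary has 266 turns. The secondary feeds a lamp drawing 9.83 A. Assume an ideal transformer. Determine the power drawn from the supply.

I_p = I_s × N_s/N_p = 9.83 × 266/2682 = 0.97494 A.
P = V_p I_p = 120 × 0.97494 = 117 W.

P ≈ 117 W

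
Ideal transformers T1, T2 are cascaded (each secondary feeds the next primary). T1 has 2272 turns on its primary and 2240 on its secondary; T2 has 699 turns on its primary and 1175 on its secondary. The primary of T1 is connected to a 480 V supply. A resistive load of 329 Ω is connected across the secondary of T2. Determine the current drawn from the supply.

I_supply ≈ 4.01 A

After T1: V = 480.00 × 2240/2272 = 473.24 V.
After T2: V = 473.24 × 1175/699 = 795.50 V.
I_load = 795.50/329 = 2.4179 A, so P_out = 795.50 × 2.4179 = 1923.5 W.
All ideal ⇒ P_in = P_out, so I_supply = 1923.5/480 = 4.01 A.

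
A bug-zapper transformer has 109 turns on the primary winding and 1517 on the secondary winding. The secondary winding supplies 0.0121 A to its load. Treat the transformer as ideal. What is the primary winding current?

For an ideal transformer I_p/I_s = N_s/N_p, so I_p = 0.0121 × 1517/109 = 0.168 A.

I_p ≈ 0.168 A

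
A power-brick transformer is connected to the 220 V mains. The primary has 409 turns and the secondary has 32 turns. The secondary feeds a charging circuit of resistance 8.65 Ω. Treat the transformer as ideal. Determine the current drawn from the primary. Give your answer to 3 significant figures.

I_p ≈ 0.156 A

V_s = V_p × N_s/N_p = 220 × 32/409 = 17.213 V.
I_s = V_s/R = 17.213/8.65 = 1.9899 A.
For an ideal transformer I_p N_p = I_s N_s, so I_p = 1.9899 × 32/409 = 0.156 A.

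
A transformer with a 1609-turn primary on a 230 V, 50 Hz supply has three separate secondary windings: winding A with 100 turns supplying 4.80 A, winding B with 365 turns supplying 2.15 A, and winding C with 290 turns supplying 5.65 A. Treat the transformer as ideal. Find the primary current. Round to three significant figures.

V_A = 230 × 100/1609 = 14.295 V; V_B = 230 × 365/1609 = 52.175 V; V_C = 230 × 290/1609 = 41.454 V.
P_out = V_A I_A + V_B I_B + V_C I_C = 14.295×4.80 + 52.175×2.15 + 41.454×5.65 = 68.614 + 112.18 + 234.22 = 415.01 W.
Ideal ⇒ P_in = P_out, so I_p = P_out/V_p = 415.01/230 = 1.80 A.

I_p ≈ 1.80 A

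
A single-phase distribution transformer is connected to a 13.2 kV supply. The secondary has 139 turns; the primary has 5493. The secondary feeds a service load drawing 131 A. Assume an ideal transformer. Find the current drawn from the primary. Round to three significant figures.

For an ideal transformer I_p N_p = I_s N_s, so I_p = 131 × 139/5493 = 3.31 A.

I_p ≈ 3.31 A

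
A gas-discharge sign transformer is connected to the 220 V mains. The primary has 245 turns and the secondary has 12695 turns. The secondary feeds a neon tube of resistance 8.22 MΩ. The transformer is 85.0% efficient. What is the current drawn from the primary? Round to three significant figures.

I_p ≈ 0.0845 A

V_s = 220 × 12695/245 = 11400 V.
I_s = V_s/R = 11400/(8.22×10^6) = 0.0013868 A.
P_out = V_s I_s = 11400 × 0.0013868 = 15.809 W.
P_in = P_out/η = 15.809/0.850 = 18.599 W.
I_p = P_in/V_p = 18.599/220 = 0.0845 A.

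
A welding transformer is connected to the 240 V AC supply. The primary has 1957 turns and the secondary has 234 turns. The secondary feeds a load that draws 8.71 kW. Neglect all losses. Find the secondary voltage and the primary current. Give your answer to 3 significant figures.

V_s ≈ 28.7 V, I_p ≈ 36.3 A

V_s = V_p × N_s/N_p = 240 × 234/1957 = 28.697 V.
I_s = P/V_s = 8710/28.697 = 303.52 A.
I_p = I_s × N_s/N_p = 303.52 × 234/1957 = 36.3 A.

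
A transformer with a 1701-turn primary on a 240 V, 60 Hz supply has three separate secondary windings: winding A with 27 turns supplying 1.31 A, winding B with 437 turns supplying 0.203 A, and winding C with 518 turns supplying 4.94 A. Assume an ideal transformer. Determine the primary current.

I_p ≈ 1.58 A

V_A = 240 × 27/1701 = 3.8095 V; V_B = 240 × 437/1701 = 61.658 V; V_C = 240 × 518/1701 = 73.086 V.
P_out = V_A I_A + V_B I_B + V_C I_C = 3.8095×1.31 + 61.658×0.203 + 73.086×4.94 = 4.9905 + 12.517 + 361.05 = 378.55 W.
Ideal ⇒ P_in = P_out, so I_p = P_out/V_p = 378.55/240 = 1.58 A.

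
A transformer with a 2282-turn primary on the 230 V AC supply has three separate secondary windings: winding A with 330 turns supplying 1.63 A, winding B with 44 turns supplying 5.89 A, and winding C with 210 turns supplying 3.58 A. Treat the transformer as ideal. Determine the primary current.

V_A = 230 × 330/2282 = 33.260 V; V_B = 230 × 44/2282 = 4.4347 V; V_C = 230 × 210/2282 = 21.166 V.
P_out = V_A I_A + V_B I_B + V_C I_C = 33.260×1.63 + 4.4347×5.89 + 21.166×3.58 = 54.214 + 26.120 + 75.773 = 156.11 W.
Ideal ⇒ P_in = P_out, so I_p = P_out/V_p = 156.11/230 = 0.679 A.

I_p ≈ 0.679 A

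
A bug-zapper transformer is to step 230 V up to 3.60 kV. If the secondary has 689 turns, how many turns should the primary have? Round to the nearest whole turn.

N_p/N_s = V_p/V_s, so N_p = 689 × 230/3600 = 44.0 ≈ 44 turns.

N_p = 44 turns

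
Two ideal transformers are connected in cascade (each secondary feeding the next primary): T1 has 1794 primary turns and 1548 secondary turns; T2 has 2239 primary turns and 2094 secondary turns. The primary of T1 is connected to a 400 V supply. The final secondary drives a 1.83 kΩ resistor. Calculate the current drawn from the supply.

I_supply ≈ 0.142 A

After T1: V = 400.00 × 1548/1794 = 345.15 V.
After T2: V = 345.15 × 2094/2239 = 322.80 V.
I_load = 322.80/1830 = 0.17639 A, so P_out = 322.80 × 0.17639 = 56.939 W.
All ideal ⇒ P_in = P_out, so I_supply = 56.939/400 = 0.142 A.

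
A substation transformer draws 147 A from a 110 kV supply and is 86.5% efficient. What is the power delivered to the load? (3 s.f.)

P_in = V_p I_p = 110000 × 147 = 1.6170×10^7 W.
P_out = η P_in = 0.865 × 1.6170×10^7 = 1.40×10^7 W.

P_out ≈ 1.40×10^7 W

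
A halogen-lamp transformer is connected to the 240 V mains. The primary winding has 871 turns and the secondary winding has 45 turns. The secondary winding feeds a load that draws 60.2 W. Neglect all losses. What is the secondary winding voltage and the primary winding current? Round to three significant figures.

V_s = V_p × N_s/N_p = 240 × 45/871 = 12.400 V.
I_s = P/V_s = 60.2/12.400 = 4.8550 A.
I_p = I_s × N_s/N_p = 4.8550 × 45/871 = 0.251 A.

V_s ≈ 12.4 V, I_p ≈ 0.251 A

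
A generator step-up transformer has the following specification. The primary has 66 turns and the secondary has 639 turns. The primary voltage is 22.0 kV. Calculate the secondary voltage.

V_s ≈ 213000 V

V_s/V_p = N_s/N_p, so V_s = 22000 × 639/66 = 213000 V.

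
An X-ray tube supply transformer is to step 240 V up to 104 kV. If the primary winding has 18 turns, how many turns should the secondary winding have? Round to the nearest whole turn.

N_s/N_p = V_s/V_p, so N_s = 18 × 104000/240 = 7800.0 ≈ 7800 turns.

N_s = 7800 turns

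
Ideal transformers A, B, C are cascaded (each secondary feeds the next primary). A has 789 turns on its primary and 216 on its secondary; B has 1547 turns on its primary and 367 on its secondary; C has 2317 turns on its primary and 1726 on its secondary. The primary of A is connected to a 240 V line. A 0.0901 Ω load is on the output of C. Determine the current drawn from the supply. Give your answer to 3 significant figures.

Secondary of A: V = 240.00 × 216/789 = 65.703 V.
Secondary of B: V = 65.703 × 367/1547 = 15.587 V.
Secondary of C: V = 15.587 × 1726/2317 = 11.611 V.
I_load = 11.611/0.0901 = 128.87 A, so P_out = 11.611 × 128.87 = 1496.3 W.
All ideal ⇒ P_in = P_out, so I_supply = 1496.3/240 = 6.23 A.

I_supply ≈ 6.23 A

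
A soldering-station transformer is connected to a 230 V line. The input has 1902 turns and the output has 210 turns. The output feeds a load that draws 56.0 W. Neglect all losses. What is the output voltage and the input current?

V_out = V_in × N_out/N_in = 230 × 210/1902 = 25.394 V.
I_out = P/V_out = 56.0/25.394 = 2.2052 A.
I_in = I_out × N_out/N_in = 2.2052 × 210/1902 = 0.243 A.

V_out ≈ 25.4 V, I_in ≈ 0.243 A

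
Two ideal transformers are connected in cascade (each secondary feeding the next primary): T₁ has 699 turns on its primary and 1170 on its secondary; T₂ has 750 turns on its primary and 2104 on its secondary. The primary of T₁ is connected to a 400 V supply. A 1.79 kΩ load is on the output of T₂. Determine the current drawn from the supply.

Secondary of T₁: V = 400.00 × 1170/699 = 669.53 V.
Secondary of T₂: V = 669.53 × 2104/750 = 1878.2 V.
I_load = 1878.2/1790 = 1.0493 A, so P_out = 1878.2 × 1.0493 = 1970.8 W.
All ideal ⇒ P_in = P_out, so I_supply = 1970.8/400 = 4.93 A.

I_supply ≈ 4.93 A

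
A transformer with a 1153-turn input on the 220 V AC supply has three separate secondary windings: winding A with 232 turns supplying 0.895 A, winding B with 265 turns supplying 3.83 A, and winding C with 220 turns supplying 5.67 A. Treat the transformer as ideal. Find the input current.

V_A = 220 × 232/1153 = 44.267 V; V_B = 220 × 265/1153 = 50.564 V; V_C = 220 × 220/1153 = 41.977 V.
P_out = V_A I_A + V_B I_B + V_C I_C = 44.267×0.895 + 50.564×3.83 + 41.977×5.67 = 39.619 + 193.66 + 238.01 = 471.29 W.
Ideal ⇒ P_in = P_out, so I_in = P_out/V_in = 471.29/220 = 2.14 A.

I_in ≈ 2.14 A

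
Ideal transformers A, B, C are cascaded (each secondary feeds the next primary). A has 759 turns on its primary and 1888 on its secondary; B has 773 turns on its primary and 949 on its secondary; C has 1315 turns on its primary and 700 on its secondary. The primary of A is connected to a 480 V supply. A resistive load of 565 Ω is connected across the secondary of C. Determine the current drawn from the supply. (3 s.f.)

I_supply ≈ 2.25 A

Secondary of A: V = 480.00 × 1888/759 = 1194.0 V.
Secondary of B: V = 1194.0 × 949/773 = 1465.8 V.
Secondary of C: V = 1465.8 × 700/1315 = 780.30 V.
I_load = 780.30/565 = 1.3811 A, so P_out = 780.30 × 1.3811 = 1077.6 W.
All ideal ⇒ P_in = P_out, so I_supply = 1077.6/480 = 2.25 A.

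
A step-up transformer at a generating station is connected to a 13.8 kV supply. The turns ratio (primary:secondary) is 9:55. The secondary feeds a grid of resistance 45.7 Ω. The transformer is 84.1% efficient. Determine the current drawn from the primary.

I_p ≈ 13400 A

V_s = 13800 × 55/9 = 84333 V.
I_s = V_s/R = 84333/45.7 = 1845.4 A.
P_out = V_s I_s = 84333 × 1845.4 = 1.5563×10^8 W.
P_in = P_out/η = 1.5563×10^8/0.841 = 1.8505×10^8 W.
I_p = P_in/V_p = 1.8505×10^8/13800 = 13400 A.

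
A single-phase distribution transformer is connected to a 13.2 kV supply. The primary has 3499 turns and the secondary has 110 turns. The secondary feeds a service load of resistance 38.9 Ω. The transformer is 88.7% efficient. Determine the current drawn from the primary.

V_s = 13200 × 110/3499 = 414.98 V.
I_s = V_s/R = 414.98/38.9 = 10.668 A.
P_out = V_s I_s = 414.98 × 10.668 = 4426.9 W.
P_in = P_out/η = 4426.9/0.887 = 4990.8 W.
I_p = P_in/V_p = 4990.8/13200 = 0.378 A.

I_p ≈ 0.378 A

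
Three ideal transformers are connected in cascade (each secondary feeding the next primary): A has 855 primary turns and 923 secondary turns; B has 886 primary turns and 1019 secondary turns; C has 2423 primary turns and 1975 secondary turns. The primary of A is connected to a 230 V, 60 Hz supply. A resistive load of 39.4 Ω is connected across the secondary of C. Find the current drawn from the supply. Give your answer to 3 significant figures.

I_supply ≈ 5.98 A

After A: V = 230.00 × 923/855 = 248.29 V.
After B: V = 248.29 × 1019/886 = 285.56 V.
After C: V = 285.56 × 1975/2423 = 232.76 V.
I_load = 232.76/39.4 = 5.9077 A, so P_out = 232.76 × 5.9077 = 1375.1 W.
All ideal ⇒ P_in = P_out, so I_supply = 1375.1/230 = 5.98 A.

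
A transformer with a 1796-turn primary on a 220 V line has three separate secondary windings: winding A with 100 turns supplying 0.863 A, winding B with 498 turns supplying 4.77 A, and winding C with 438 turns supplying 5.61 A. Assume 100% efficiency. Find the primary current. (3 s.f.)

V_A = 220 × 100/1796 = 12.249 V; V_B = 220 × 498/1796 = 61.002 V; V_C = 220 × 438/1796 = 53.653 V.
P_out = V_A I_A + V_B I_B + V_C I_C = 12.249×0.863 + 61.002×4.77 + 53.653×5.61 = 10.571 + 290.98 + 300.99 = 602.54 W.
Ideal ⇒ P_in = P_out, so I_p = P_out/V_p = 602.54/220 = 2.74 A.

I_p ≈ 2.74 A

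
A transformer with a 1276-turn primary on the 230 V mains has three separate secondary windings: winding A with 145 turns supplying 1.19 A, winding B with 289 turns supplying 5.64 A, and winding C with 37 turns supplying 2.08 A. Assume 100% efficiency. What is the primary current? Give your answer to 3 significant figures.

V_A = 230 × 145/1276 = 26.136 V; V_B = 230 × 289/1276 = 52.092 V; V_C = 230 × 37/1276 = 6.6693 V.
P_out = V_A I_A + V_B I_B + V_C I_C = 26.136×1.19 + 52.092×5.64 + 6.6693×2.08 = 31.102 + 293.80 + 13.872 = 338.78 W.
Ideal ⇒ P_in = P_out, so I_p = P_out/V_p = 338.78/230 = 1.47 A.

I_p ≈ 1.47 A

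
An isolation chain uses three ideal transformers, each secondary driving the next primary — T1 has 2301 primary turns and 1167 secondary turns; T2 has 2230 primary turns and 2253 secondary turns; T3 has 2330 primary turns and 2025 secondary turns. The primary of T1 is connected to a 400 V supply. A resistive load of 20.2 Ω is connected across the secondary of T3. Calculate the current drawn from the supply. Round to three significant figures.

After T1: V = 400.00 × 1167/2301 = 202.87 V.
After T2: V = 202.87 × 2253/2230 = 204.96 V.
After T3: V = 204.96 × 2025/2330 = 178.13 V.
I_load = 178.13/20.2 = 8.8184 A, so P_out = 178.13 × 8.8184 = 1570.8 W.
All ideal ⇒ P_in = P_out, so I_supply = 1570.8/400 = 3.93 A.

I_supply ≈ 3.93 A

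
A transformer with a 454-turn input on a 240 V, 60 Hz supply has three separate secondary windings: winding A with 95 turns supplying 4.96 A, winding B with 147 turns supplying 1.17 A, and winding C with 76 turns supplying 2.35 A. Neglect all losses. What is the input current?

V_A = 240 × 95/454 = 50.220 V; V_B = 240 × 147/454 = 77.709 V; V_C = 240 × 76/454 = 40.176 V.
P_out = V_A I_A + V_B I_B + V_C I_C = 50.220×4.96 + 77.709×1.17 + 40.176×2.35 = 249.09 + 90.920 + 94.414 = 434.43 W.
Ideal ⇒ P_in = P_out, so I_in = P_out/V_in = 434.43/240 = 1.81 A.

I_in ≈ 1.81 A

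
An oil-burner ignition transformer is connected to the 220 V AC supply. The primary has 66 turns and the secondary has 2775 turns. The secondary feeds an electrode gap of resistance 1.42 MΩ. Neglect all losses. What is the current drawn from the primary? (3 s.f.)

I_p ≈ 0.274 A

V_s = V_p × N_s/N_p = 220 × 2775/66 = 9250.0 V.
I_s = V_s/R = 9250.0/(1.42×10^6) = 0.0065141 A.
For an ideal transformer I_p N_p = I_s N_s, so I_p = 0.0065141 × 2775/66 = 0.274 A.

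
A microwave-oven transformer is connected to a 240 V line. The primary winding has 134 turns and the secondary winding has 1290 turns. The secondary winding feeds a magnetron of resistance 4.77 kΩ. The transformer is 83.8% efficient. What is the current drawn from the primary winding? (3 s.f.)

I_p ≈ 5.56 A

V_s = 240 × 1290/134 = 2310.4 V.
I_s = V_s/R = 2310.4/4770 = 0.48437 A.
P_out = V_s I_s = 2310.4 × 0.48437 = 1119.1 W.
P_in = P_out/η = 1119.1/0.838 = 1335.5 W.
I_p = P_in/V_p = 1335.5/240 = 5.56 A.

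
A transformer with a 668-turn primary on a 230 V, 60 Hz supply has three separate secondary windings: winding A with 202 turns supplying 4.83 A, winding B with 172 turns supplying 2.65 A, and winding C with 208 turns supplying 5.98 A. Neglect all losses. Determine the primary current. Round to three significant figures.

V_A = 230 × 202/668 = 69.551 V; V_B = 230 × 172/668 = 59.222 V; V_C = 230 × 208/668 = 71.617 V.
P_out = V_A I_A + V_B I_B + V_C I_C = 69.551×4.83 + 59.222×2.65 + 71.617×5.98 = 335.93 + 156.94 + 428.27 = 921.14 W.
Ideal ⇒ P_in = P_out, so I_p = P_out/V_p = 921.14/230 = 4.00 A.

I_p ≈ 4.00 A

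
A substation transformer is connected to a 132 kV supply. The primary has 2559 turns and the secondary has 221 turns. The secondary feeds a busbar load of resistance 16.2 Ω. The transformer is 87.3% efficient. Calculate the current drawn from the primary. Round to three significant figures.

I_p ≈ 69.6 A

V_s = 132000 × 221/2559 = 11400 V.
I_s = V_s/R = 11400/16.2 = 703.69 A.
P_out = V_s I_s = 11400 × 703.69 = 8.0219×10^6 W.
P_in = P_out/η = 8.0219×10^6/0.873 = 9.1889×10^6 W.
I_p = P_in/V_p = 9.1889×10^6/132000 = 69.6 A.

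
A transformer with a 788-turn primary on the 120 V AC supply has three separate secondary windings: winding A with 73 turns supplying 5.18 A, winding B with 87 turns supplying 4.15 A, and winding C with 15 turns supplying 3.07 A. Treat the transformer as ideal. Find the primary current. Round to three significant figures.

I_p ≈ 0.996 A

V_A = 120 × 73/788 = 11.117 V; V_B = 120 × 87/788 = 13.249 V; V_C = 120 × 15/788 = 2.2843 V.
P_out = V_A I_A + V_B I_B + V_C I_C = 11.117×5.18 + 13.249×4.15 + 2.2843×3.07 = 57.585 + 54.982 + 7.0127 = 119.58 W.
Ideal ⇒ P_in = P_out, so I_p = P_out/V_p = 119.58/120 = 0.996 A.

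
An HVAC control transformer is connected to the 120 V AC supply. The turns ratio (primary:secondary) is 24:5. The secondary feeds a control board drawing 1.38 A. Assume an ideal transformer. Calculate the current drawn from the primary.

For an ideal transformer I_p N_p = I_s N_s, so I_p = 1.38 × 5/24 = 0.287 A.

I_p ≈ 0.287 A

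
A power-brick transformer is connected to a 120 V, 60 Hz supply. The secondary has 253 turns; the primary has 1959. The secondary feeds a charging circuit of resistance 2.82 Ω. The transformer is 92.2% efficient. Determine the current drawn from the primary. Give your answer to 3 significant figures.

V_s = 120 × 253/1959 = 15.498 V.
I_s = V_s/R = 15.498/2.82 = 5.4956 A.
P_out = V_s I_s = 15.498 × 5.4956 = 85.170 W.
P_in = P_out/η = 85.170/0.922 = 92.375 W.
I_p = P_in/V_p = 92.375/120 = 0.770 A.

I_p ≈ 0.770 A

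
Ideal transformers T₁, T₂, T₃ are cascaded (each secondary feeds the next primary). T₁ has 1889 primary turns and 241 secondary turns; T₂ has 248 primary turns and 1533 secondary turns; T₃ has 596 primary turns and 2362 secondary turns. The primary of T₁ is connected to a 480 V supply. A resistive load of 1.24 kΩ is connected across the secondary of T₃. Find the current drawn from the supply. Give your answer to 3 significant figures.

I_supply ≈ 3.78 A

After T₁: V = 480.00 × 241/1889 = 61.239 V.
After T₂: V = 61.239 × 1533/248 = 378.54 V.
After T₃: V = 378.54 × 2362/596 = 1500.2 V.
I_load = 1500.2/1240 = 1.2098 A, so P_out = 1500.2 × 1.2098 = 1815.0 W.
All ideal ⇒ P_in = P_out, so I_supply = 1815.0/480 = 3.78 A.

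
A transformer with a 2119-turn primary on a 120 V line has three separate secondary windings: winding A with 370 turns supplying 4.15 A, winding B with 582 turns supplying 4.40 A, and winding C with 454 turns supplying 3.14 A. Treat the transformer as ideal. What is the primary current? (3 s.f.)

I_p ≈ 2.61 A

V_A = 120 × 370/2119 = 20.953 V; V_B = 120 × 582/2119 = 32.959 V; V_C = 120 × 454/2119 = 25.710 V.
P_out = V_A I_A + V_B I_B + V_C I_C = 20.953×4.15 + 32.959×4.40 + 25.710×3.14 = 86.956 + 145.02 + 80.730 = 312.71 W.
Ideal ⇒ P_in = P_out, so I_p = P_out/V_p = 312.71/120 = 2.61 A.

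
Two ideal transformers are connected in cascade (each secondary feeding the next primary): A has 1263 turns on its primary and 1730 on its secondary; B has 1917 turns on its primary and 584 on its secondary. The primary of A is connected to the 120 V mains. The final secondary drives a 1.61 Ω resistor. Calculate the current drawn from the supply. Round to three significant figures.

Secondary of A: V = 120.00 × 1730/1263 = 164.37 V.
Secondary of B: V = 164.37 × 584/1917 = 50.074 V.
I_load = 50.074/1.61 = 31.102 A, so P_out = 50.074 × 31.102 = 1557.4 W.
All ideal ⇒ P_in = P_out, so I_supply = 1557.4/120 = 13.0 A.

I_supply ≈ 13.0 A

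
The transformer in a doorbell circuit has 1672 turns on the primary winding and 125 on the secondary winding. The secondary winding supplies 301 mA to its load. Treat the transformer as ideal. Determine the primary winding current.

I_p ≈ 0.0225 A

For an ideal transformer I_p/I_s = N_s/N_p, so I_p = 0.301 × 125/1672 = 0.0225 A.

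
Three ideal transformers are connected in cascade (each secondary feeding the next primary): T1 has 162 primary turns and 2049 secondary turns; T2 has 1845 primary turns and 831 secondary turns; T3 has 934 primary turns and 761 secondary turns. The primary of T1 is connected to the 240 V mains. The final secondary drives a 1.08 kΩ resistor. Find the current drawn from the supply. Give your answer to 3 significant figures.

Secondary of T1: V = 240.00 × 2049/162 = 3035.6 V.
Secondary of T2: V = 3035.6 × 831/1845 = 1367.2 V.
Secondary of T3: V = 1367.2 × 761/934 = 1114.0 V.
I_load = 1114.0/1080 = 1.0315 A, so P_out = 1114.0 × 1.0315 = 1149.0 W.
All ideal ⇒ P_in = P_out, so I_supply = 1149.0/240 = 4.79 A.

I_supply ≈ 4.79 A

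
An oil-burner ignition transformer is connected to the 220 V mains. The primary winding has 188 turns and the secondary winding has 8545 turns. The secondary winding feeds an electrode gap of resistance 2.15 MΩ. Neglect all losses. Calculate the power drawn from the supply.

V_s = V_p × N_s/N_p = 220 × 8545/188 = 9999.5 V.
I_s = V_s/R = 9999.5/(2.15×10^6) = 0.0046509 A.
I_p = I_s × N_s/N_p = 0.0046509 × 8545/188 = 0.21139 A.
P = V_p I_p = 220 × 0.21139 = 46.5 W.

P ≈ 46.5 W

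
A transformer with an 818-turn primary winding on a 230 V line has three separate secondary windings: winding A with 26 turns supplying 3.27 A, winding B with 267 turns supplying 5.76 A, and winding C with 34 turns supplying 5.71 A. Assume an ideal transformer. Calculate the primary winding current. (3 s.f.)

V_A = 230 × 26/818 = 7.3105 V; V_B = 230 × 267/818 = 75.073 V; V_C = 230 × 34/818 = 9.5599 V.
P_out = V_A I_A + V_B I_B + V_C I_C = 7.3105×3.27 + 75.073×5.76 + 9.5599×5.71 = 23.905 + 432.42 + 54.587 = 510.91 W.
Ideal ⇒ P_in = P_out, so I_p = P_out/V_p = 510.91/230 = 2.22 A.

I_p ≈ 2.22 A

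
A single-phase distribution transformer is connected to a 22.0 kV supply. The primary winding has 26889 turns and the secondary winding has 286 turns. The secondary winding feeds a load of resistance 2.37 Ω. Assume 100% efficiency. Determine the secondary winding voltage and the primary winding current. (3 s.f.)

V_s ≈ 234 V, I_p ≈ 1.05 A

V_s = V_p × N_s/N_p = 22000 × 286/26889 = 234.00 V.
I_s = V_s/R = 234.00/2.37 = 98.734 A.
I_p = I_s × N_s/N_p = 98.734 × 286/26889 = 1.05 A.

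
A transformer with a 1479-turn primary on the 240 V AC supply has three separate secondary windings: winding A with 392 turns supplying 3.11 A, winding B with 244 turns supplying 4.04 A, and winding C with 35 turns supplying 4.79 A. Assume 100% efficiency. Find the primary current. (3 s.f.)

I_p ≈ 1.60 A

V_A = 240 × 392/1479 = 63.611 V; V_B = 240 × 244/1479 = 39.594 V; V_C = 240 × 35/1479 = 5.6795 V.
P_out = V_A I_A + V_B I_B + V_C I_C = 63.611×3.11 + 39.594×4.04 + 5.6795×4.79 = 197.83 + 159.96 + 27.205 = 384.99 W.
Ideal ⇒ P_in = P_out, so I_p = P_out/V_p = 384.99/240 = 1.60 A.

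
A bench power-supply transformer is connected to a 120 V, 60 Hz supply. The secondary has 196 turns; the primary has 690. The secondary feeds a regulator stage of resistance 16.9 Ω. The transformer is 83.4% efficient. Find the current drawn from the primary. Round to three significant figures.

I_p ≈ 0.687 A

V_s = 120 × 196/690 = 34.087 V.
I_s = V_s/R = 34.087/16.9 = 2.0170 A.
P_out = V_s I_s = 34.087 × 2.0170 = 68.753 W.
P_in = P_out/η = 68.753/0.834 = 82.437 W.
I_p = P_in/V_p = 82.437/120 = 0.687 A.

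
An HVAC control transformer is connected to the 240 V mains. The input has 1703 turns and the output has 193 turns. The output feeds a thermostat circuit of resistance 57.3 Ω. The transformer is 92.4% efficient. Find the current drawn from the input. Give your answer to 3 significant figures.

I_in ≈ 0.0582 A

V_out = 240 × 193/1703 = 27.199 V.
I_out = V_out/R = 27.199/57.3 = 0.47468 A.
P_out = V_out I_out = 27.199 × 0.47468 = 12.911 W.
P_in = P_out/η = 12.911/0.924 = 13.973 W.
I_in = P_in/V_in = 13.973/240 = 0.0582 A.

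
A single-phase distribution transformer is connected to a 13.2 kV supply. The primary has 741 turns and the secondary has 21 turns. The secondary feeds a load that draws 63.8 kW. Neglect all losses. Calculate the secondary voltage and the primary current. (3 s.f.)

V_s ≈ 374 V, I_p ≈ 4.83 A

V_s = V_p × N_s/N_p = 13200 × 21/741 = 374.09 V.
I_s = P/V_s = 63800/374.09 = 170.55 A.
I_p = I_s × N_s/N_p = 170.55 × 21/741 = 4.83 A.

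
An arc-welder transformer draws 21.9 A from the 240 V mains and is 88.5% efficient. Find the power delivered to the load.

P_out ≈ 4650 W

P_in = V_p I_p = 240 × 21.9 = 5256.0 W.
P_out = η P_in = 0.885 × 5256.0 = 4650 W.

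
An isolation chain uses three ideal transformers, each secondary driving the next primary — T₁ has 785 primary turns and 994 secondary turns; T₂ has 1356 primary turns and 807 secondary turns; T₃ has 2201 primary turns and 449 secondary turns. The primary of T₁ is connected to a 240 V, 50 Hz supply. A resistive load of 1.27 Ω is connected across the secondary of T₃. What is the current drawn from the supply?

Secondary of T₁: V = 240.00 × 994/785 = 303.90 V.
Secondary of T₂: V = 303.90 × 807/1356 = 180.86 V.
Secondary of T₃: V = 180.86 × 449/2201 = 36.895 V.
I_load = 36.895/1.27 = 29.051 A, so P_out = 36.895 × 29.051 = 1071.8 W.
All ideal ⇒ P_in = P_out, so I_supply = 1071.8/240 = 4.47 A.

I_supply ≈ 4.47 A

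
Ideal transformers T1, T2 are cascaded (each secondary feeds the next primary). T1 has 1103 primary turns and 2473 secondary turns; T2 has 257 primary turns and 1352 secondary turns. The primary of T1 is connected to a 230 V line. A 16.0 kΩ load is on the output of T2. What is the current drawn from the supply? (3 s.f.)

After T1: V = 230.00 × 2473/1103 = 515.68 V.
After T2: V = 515.68 × 1352/257 = 2712.8 V.
I_load = 2712.8/16000 = 0.16955 A, so P_out = 2712.8 × 0.16955 = 459.96 W.
All ideal ⇒ P_in = P_out, so I_supply = 459.96/230 = 2.00 A.

I_supply ≈ 2.00 A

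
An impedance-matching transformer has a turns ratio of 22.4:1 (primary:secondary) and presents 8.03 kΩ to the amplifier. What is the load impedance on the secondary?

Z_s = Z_p/(N_p/N_s)² = 8030/22.4² = 16.0 Ω.

Z_s ≈ 16.0 Ω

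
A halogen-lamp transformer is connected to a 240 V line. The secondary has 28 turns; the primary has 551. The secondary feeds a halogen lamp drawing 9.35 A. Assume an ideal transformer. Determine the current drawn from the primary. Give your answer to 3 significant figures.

For an ideal transformer I_p N_p = I_s N_s, so I_p = 9.35 × 28/551 = 0.475 A.

I_p ≈ 0.475 A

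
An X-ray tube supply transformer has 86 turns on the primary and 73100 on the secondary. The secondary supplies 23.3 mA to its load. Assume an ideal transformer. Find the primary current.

I_p ≈ 19.8 A

For an ideal transformer I_p/I_s = N_s/N_p, so I_p = 0.0233 × 73100/86 = 19.8 A.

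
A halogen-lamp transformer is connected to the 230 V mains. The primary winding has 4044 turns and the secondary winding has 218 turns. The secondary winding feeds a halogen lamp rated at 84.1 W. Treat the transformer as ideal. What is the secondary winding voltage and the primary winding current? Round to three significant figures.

V_s ≈ 12.4 V, I_p ≈ 0.366 A

V_s = V_p × N_s/N_p = 230 × 218/4044 = 12.399 V.
I_s = P/V_s = 84.1/12.399 = 6.7830 A.
I_p = I_s × N_s/N_p = 6.7830 × 218/4044 = 0.366 A.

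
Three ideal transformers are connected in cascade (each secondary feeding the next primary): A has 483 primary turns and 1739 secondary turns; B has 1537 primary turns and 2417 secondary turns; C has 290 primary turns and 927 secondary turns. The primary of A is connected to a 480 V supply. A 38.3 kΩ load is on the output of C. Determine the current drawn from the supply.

After A: V = 480.00 × 1739/483 = 1728.2 V.
After B: V = 1728.2 × 2417/1537 = 2717.7 V.
After C: V = 2717.7 × 927/290 = 8687.2 V.
I_load = 8687.2/38300 = 0.22682 A, so P_out = 8687.2 × 0.22682 = 1970.4 W.
All ideal ⇒ P_in = P_out, so I_supply = 1970.4/480 = 4.11 A.

I_supply ≈ 4.11 A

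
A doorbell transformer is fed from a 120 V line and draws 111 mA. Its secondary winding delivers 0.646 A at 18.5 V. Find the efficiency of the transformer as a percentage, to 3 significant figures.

η ≈ 89.7%

P_in = 120 × 0.111 = 13.3200 W.
P_out = 18.5 × 0.646 = 11.9510 W.
η = P_out/P_in = 11.9510/13.3200 = 0.897.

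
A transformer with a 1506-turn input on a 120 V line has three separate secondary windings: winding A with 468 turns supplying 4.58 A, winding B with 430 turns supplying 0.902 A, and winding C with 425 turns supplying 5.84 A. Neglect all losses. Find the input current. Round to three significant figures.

I_in ≈ 3.33 A

V_A = 120 × 468/1506 = 37.291 V; V_B = 120 × 430/1506 = 34.263 V; V_C = 120 × 425/1506 = 33.865 V.
P_out = V_A I_A + V_B I_B + V_C I_C = 37.291×4.58 + 34.263×0.902 + 33.865×5.84 = 170.79 + 30.905 + 197.77 = 399.47 W.
Ideal ⇒ P_in = P_out, so I_in = P_out/V_in = 399.47/120 = 3.33 A.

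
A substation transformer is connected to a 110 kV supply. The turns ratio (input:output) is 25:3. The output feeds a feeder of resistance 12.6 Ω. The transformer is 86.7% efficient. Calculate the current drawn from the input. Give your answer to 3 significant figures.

V_out = 110000 × 3/25 = 13200 V.
I_out = V_out/R = 13200/12.6 = 1047.6 A.
P_out = V_out I_out = 13200 × 1047.6 = 1.3829×10^7 W.
P_in = P_out/η = 1.3829×10^7/0.867 = 1.5950×10^7 W.
I_in = P_in/V_in = 1.5950×10^7/110000 = 145 A.

I_in ≈ 145 A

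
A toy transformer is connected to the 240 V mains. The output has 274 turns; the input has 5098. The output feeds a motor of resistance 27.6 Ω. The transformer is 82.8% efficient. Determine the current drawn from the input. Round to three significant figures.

V_out = 240 × 274/5098 = 12.899 V.
I_out = V_out/R = 12.899/27.6 = 0.46736 A.
P_out = V_out I_out = 12.899 × 0.46736 = 6.0286 W.
P_in = P_out/η = 6.0286/0.828 = 7.2809 W.
I_in = P_in/V_in = 7.2809/240 = 0.0303 A.

I_in ≈ 0.0303 A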